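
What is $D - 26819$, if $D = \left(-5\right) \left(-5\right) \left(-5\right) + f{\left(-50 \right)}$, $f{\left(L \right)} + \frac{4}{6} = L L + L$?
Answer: $- \frac{73484}{3} \approx -24495.0$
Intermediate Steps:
$f{\left(L \right)} = - \frac{2}{3} + L + L^{2}$ ($f{\left(L \right)} = - \frac{2}{3} + \left(L L + L\right) = - \frac{2}{3} + \left(L^{2} + L\right) = - \frac{2}{3} + \left(L + L^{2}\right) = - \frac{2}{3} + L + L^{2}$)
$D = \frac{6973}{3}$ ($D = \left(-5\right) \left(-5\right) \left(-5\right) - \left(\frac{152}{3} - 2500\right) = 25 \left(-5\right) - - \frac{7348}{3} = -125 + \frac{7348}{3} = \frac{6973}{3} \approx 2324.3$)
$D - 26819 = \frac{6973}{3} - 26819 = - \frac{73484}{3}$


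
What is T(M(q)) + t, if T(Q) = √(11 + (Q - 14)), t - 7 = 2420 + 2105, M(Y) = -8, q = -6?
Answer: 4532 + I*√11 ≈ 4532.0 + 3.3166*I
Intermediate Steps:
t = 4532 (t = 7 + (2420 + 2105) = 7 + 4525 = 4532)
T(Q) = √(-3 + Q) (T(Q) = √(11 + (-14 + Q)) = √(-3 + Q))
T(M(q)) + t = √(-3 - 8) + 4532 = √(-11) + 4532 = I*√11 + 4532 = 4532 + I*√11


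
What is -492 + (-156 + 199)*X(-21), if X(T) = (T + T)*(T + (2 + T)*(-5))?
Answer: -134136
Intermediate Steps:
X(T) = 2*T*(-10 - 4*T) (X(T) = (2*T)*(T + (-10 - 5*T)) = (2*T)*(-10 - 4*T) = 2*T*(-10 - 4*T))
-492 + (-156 + 199)*X(-21) = -492 + (-156 + 199)*(-4*(-21)*(5 + 2*(-21))) = -492 + 43*(-4*(-21)*(5 - 42)) = -492 + 43*(-4*(-21)*(-37)) = -492 + 43*(-3108) = -492 - 133644 = -134136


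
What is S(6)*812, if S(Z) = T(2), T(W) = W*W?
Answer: 3248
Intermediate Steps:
T(W) = W²
S(Z) = 4 (S(Z) = 2² = 4)
S(6)*812 = 4*812 = 3248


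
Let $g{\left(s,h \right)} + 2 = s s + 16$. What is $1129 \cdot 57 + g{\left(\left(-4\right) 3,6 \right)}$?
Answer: $64511$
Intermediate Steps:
$g{\left(s,h \right)} = 14 + s^{2}$ ($g{\left(s,h \right)} = -2 + \left(s s + 16\right) = -2 + \left(s^{2} + 16\right) = -2 + \left(16 + s^{2}\right) = 14 + s^{2}$)
$1129 \cdot 57 + g{\left(\left(-4\right) 3,6 \right)} = 1129 \cdot 57 + \left(14 + \left(\left(-4\right) 3\right)^{2}\right) = 64353 + \left(14 + \left(-12\right)^{2}\right) = 64353 + \left(14 + 144\right) = 64353 + 158 = 64511$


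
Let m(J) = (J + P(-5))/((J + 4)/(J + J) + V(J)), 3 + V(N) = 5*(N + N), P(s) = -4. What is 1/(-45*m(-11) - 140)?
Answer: -2479/361910 ≈ -0.0068498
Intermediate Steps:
V(N) = -3 + 10*N (V(N) = -3 + 5*(N + N) = -3 + 5*(2*N) = -3 + 10*N)
m(J) = (-4 + J)/(-3 + 10*J + (4 + J)/(2*J)) (m(J) = (J - 4)/((J + 4)/(J + J) + (-3 + 10*J)) = (-4 + J)/((4 + J)/((2*J)) + (-3 + 10*J)) = (-4 + J)/((4 + J)*(1/(2*J)) + (-3 + 10*J)) = (-4 + J)/((4 + J)/(2*J) + (-3 + 10*J)) = (-4 + J)/(-3 + 10*J + (4 + J)/(2*J)))
1/(-45*m(-11) - 140) = 1/(-90*(-11)*(-4 - 11)/(4 - 5*(-11) + 20*(-11)²) - 140) = 1/(-90*(-11)*(-15)/(4 + 55 + 20*121) - 140) = 1/(-90*(-11)*(-15)/(4 + 55 + 2420) - 140) = 1/(-90*(-11)*(-15)/2479 - 140) = 1/(-45*330/2479 - 140) = 1/(-14850/2479 - 140) = 1/(-361910/2479) = -2479/361910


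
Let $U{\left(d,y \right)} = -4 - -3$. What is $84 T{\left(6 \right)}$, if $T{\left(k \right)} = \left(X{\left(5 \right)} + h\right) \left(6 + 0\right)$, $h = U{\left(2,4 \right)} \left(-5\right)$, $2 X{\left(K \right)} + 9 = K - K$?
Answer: $252$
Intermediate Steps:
$U{\left(d,y \right)} = -1$ ($U{\left(d,y \right)} = -4 + 3 = -1$)
$X{\left(K \right)} = - \frac{9}{2}$ ($X{\left(K \right)} = - \frac{9}{2} + \frac{K - K}{2} = - \frac{9}{2} + \frac{1}{2} \cdot 0 = - \frac{9}{2} + 0 = - \frac{9}{2}$)
$h = 5$ ($h = \left(-1\right) \left(-5\right) = 5$)
$T{\left(k \right)} = 3$ ($T{\left(k \right)} = \left(- \frac{9}{2} + 5\right) \left(6 + 0\right) = \frac{1}{2} \cdot 6 = 3$)
$84 T{\left(6 \right)} = 84 \cdot 3 = 252$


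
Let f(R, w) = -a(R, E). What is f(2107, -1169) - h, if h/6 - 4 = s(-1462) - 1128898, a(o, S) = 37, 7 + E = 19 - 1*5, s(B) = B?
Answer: 6782099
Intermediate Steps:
E = 7 (E = -7 + (19 - 1*5) = -7 + (19 - 5) = -7 + 14 = 7)
f(R, w) = -37 (f(R, w) = -1*37 = -37)
h = -6782136 (h = 24 + 6*(-1462 - 1128898) = 24 + 6*(-1130360) = 24 - 6782160 = -6782136)
f(2107, -1169) - h = -37 - 1*(-6782136) = -37 + 6782136 = 6782099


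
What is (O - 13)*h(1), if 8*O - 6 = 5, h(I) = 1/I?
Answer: -93/8 ≈ -11.625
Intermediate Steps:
O = 11/8 (O = ¾ + (⅛)*5 = ¾ + 5/8 = 11/8 ≈ 1.3750)
(O - 13)*h(1) = (11/8 - 13)/1 = -93/8*1 = -93/8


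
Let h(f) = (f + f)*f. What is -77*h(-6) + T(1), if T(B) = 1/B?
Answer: -5543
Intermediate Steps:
h(f) = 2*f**2 (h(f) = (2*f)*f = 2*f**2)
-77*h(-6) + T(1) = -154*(-6)**2 + 1/1 = -154*36 + 1 = -77*72 + 1 = -5544 + 1 = -5543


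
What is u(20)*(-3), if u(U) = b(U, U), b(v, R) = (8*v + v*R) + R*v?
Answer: -2880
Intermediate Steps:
b(v, R) = 8*v + 2*R*v (b(v, R) = (8*v + R*v) + R*v = 8*v + 2*R*v)
u(U) = 2*U*(4 + U)
u(20)*(-3) = (2*20*(4 + 20))*(-3) = (2*20*24)*(-3) = 960*(-3) = -2880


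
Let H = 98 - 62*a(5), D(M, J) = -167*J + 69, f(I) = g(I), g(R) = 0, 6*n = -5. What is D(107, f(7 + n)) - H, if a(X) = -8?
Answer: -525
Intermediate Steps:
n = -⅚ (n = (⅙)*(-5) = -⅚ ≈ -0.83333)
f(I) = 0
D(M, J) = 69 - 167*J
H = 594 (H = 98 - 62*(-8) = 98 + 496 = 594)
D(107, f(7 + n)) - H = (69 - 167*0) - 1*594 = (69 + 0) - 594 = 69 - 594 = -525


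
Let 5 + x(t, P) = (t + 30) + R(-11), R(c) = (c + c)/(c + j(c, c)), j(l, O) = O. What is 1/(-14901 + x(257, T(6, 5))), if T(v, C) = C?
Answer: -1/14618 ≈ -6.8409e-5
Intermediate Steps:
R(c) = 1 (R(c) = (c + c)/(c + c) = (2*c)/((2*c)) = (2*c)*(1/(2*c)) = 1)
x(t, P) = 26 + t (x(t, P) = -5 + ((t + 30) + 1) = -5 + ((30 + t) + 1) = -5 + (31 + t) = 26 + t)
1/(-14901 + x(257, T(6, 5))) = 1/(-14901 + (26 + 257)) = 1/(-14901 + 283) = 1/(-14618) = -1/14618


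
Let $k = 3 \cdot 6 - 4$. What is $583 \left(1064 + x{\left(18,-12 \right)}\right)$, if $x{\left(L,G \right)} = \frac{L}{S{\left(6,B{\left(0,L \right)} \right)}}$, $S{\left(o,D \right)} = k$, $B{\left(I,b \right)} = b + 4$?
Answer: $\frac{4347431}{7} \approx 6.2106 \cdot 10^{5}$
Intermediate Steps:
$B{\left(I,b \right)} = 4 + b$
$k = 14$ ($k = 18 - 4 = 14$)
$S{\left(o,D \right)} = 14$
$x{\left(L,G \right)} = \frac{L}{14}$
$583 \left(1064 + x{\left(18,-12 \right)}\right) = 583 \left(1064 + \frac{1}{14} \cdot 18\right) = 583 \left(1064 + \frac{9}{7}\right) = 583 \cdot \frac{7457}{7} = \frac{4347431}{7}$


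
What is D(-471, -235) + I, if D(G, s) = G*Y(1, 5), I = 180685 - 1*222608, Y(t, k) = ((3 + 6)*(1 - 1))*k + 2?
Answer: -42865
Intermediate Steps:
Y(t, k) = 2 (Y(t, k) = (9*0)*k + 2 = 0*k + 2 = 0 + 2 = 2)
I = -41923 (I = 180685 - 222608 = -41923)
D(G, s) = 2*G (D(G, s) = G*2 = 2*G)
D(-471, -235) + I = 2*(-471) - 41923 = -942 - 41923 = -42865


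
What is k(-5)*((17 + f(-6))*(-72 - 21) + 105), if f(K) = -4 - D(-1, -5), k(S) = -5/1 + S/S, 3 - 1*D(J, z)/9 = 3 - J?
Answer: 7764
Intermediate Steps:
D(J, z) = 9*J (D(J, z) = 27 - 9*(3 - J) = 27 + (-27 + 9*J) = 9*J)
k(S) = -4 (k(S) = -5*1 + 1 = -5 + 1 = -4)
f(K) = 5 (f(K) = -4 - 9*(-1) = -4 - 1*(-9) = -4 + 9 = 5)
k(-5)*((17 + f(-6))*(-72 - 21) + 105) = -4*((17 + 5)*(-72 - 21) + 105) = -4*(22*(-93) + 105) = -4*(-2046 + 105) = -4*(-1941) = 7764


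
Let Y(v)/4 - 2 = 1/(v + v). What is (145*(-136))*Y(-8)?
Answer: -152830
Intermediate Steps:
Y(v) = 8 + 2/v (Y(v) = 8 + 4/(v + v) = 8 + 4/((2*v)) = 8 + 4*(1/(2*v)) = 8 + 2/v)
(145*(-136))*Y(-8) = (145*(-136))*(8 + 2/(-8)) = -19720*(8 + 2*(-⅛)) = -19720*(8 - ¼) = -19720*31/4 = -152830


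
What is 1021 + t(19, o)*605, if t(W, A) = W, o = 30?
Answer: 12516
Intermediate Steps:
1021 + t(19, o)*605 = 1021 + 19*605 = 1021 + 11495 = 12516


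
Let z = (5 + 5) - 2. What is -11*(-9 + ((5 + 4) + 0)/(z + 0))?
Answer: 693/8 ≈ 86.625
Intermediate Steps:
z = 8 (z = 10 - 2 = 8)
-11*(-9 + ((5 + 4) + 0)/(z + 0)) = -11*(-9 + ((5 + 4) + 0)/(8 + 0)) = -11*(-9 + (9 + 0)/8) = -11*(-9 + 9*(1/8)) = -11*(-9 + 9/8) = -11*(-63/8) = 693/8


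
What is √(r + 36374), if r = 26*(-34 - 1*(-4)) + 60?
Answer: √35654 ≈ 188.82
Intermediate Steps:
r = -720 (r = 26*(-34 + 4) + 60 = 26*(-30) + 60 = -780 + 60 = -720)
√(r + 36374) = √(-720 + 36374) = √35654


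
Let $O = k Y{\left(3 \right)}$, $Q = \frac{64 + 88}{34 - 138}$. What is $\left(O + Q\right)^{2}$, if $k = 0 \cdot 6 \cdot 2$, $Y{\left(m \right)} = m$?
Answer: $\frac{361}{169} \approx 2.1361$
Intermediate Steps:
$Q = - \frac{19}{13}$ ($Q = \frac{152}{-104} = 152 \left(- \frac{1}{104}\right) = - \frac{19}{13} \approx -1.4615$)
$k = 0$ ($k = 0 \cdot 2 = 0$)
$O = 0$ ($O = 0 \cdot 3 = 0$)
$\left(O + Q\right)^{2} = \left(0 - \frac{19}{13}\right)^{2} = \left(- \frac{19}{13}\right)^{2} = \frac{361}{169}$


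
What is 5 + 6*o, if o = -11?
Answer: -61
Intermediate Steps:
5 + 6*o = 5 + 6*(-11) = 5 - 66 = -61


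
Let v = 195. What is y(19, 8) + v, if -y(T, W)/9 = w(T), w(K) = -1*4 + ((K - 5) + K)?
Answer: -66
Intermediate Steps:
w(K) = -9 + 2*K (w(K) = -4 + ((-5 + K) + K) = -4 + (-5 + 2*K) = -9 + 2*K)
y(T, W) = 81 - 18*T (y(T, W) = -9*(-9 + 2*T) = 81 - 18*T)
y(19, 8) + v = (81 - 18*19) + 195 = (81 - 342) + 195 = -261 + 195 = -66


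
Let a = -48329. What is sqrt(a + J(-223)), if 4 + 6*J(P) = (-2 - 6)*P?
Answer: I*sqrt(432291)/3 ≈ 219.16*I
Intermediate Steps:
J(P) = -2/3 - 4*P/3 (J(P) = -2/3 + ((-2 - 6)*P)/6 = -2/3 + (-8*P)/6 = -2/3 - 4*P/3)
sqrt(a + J(-223)) = sqrt(-48329 + (-2/3 - 4/3*(-223))) = sqrt(-48329 + (-2/3 + 892/3)) = sqrt(-48329 + 890/3) = sqrt(-144097/3) = I*sqrt(432291)/3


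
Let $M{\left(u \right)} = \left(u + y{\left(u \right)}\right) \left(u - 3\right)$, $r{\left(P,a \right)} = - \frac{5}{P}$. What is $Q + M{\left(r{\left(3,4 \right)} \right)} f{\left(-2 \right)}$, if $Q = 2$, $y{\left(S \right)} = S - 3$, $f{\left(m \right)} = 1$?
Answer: $\frac{284}{9} \approx 31.556$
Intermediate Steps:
$y{\left(S \right)} = -3 + S$ ($y{\left(S \right)} = S - 3 = -3 + S$)
$M{\left(u \right)} = \left(-3 + u\right) \left(-3 + 2 u\right)$ ($M{\left(u \right)} = \left(u + \left(-3 + u\right)\right) \left(u - 3\right) = \left(-3 + 2 u\right) \left(-3 + u\right) = \left(-3 + u\right) \left(-3 + 2 u\right)$)
$Q + M{\left(r{\left(3,4 \right)} \right)} f{\left(-2 \right)} = 2 + \left(9 - 9 \left(- \frac{5}{3}\right) + 2 \left(- \frac{5}{3}\right)^{2}\right) 1 = 2 + \left(9 - 9 \left(\left(-5\right) \frac{1}{3}\right) + 2 \left(\left(-5\right) \frac{1}{3}\right)^{2}\right) 1 = 2 + \left(9 - -15 + 2 \left(- \frac{5}{3}\right)^{2}\right) 1 = 2 + \left(9 + 15 + 2 \cdot \frac{25}{9}\right) 1 = 2 + \left(9 + 15 + \frac{50}{9}\right) 1 = 2 + \frac{266}{9} \cdot 1 = 2 + \frac{266}{9} = \frac{284}{9}$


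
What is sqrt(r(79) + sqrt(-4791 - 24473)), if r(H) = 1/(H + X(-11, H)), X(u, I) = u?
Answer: sqrt(17 + 4624*I*sqrt(1829))/34 ≈ 9.2488 + 9.248*I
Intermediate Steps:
r(H) = 1/(-11 + H) (r(H) = 1/(H - 11) = 1/(-11 + H))
sqrt(r(79) + sqrt(-4791 - 24473)) = sqrt(1/(-11 + 79) + sqrt(-4791 - 24473)) = sqrt(1/68 + sqrt(-29264)) = sqrt(1/68 + 4*I*sqrt(1829))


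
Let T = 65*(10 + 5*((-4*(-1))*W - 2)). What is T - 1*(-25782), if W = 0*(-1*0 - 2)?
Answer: 25782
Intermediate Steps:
W = 0 (W = 0*(0 - 2) = 0*(-2) = 0)
T = 0 (T = 65*(10 + 5*(-4*(-1)*0 - 2)) = 65*(10 + 5*(4*0 - 2)) = 65*(10 + 5*(0 - 2)) = 65*(10 + 5*(-2)) = 65*(10 - 10) = 65*0 = 0)
T - 1*(-25782) = 0 - 1*(-25782) = 0 + 25782 = 25782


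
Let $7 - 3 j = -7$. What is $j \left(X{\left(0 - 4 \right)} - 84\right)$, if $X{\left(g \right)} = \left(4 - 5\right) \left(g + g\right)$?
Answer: $- \frac{1064}{3} \approx -354.67$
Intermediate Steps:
$j = \frac{14}{3}$ ($j = \frac{7}{3} - - \frac{7}{3} = \frac{7}{3} + \frac{7}{3} = \frac{14}{3} \approx 4.6667$)
$X{\left(g \right)} = - 2 g$
$j \left(X{\left(0 - 4 \right)} - 84\right) = \frac{14 \left(- 2 \left(0 - 4\right) - 84\right)}{3} = \frac{14 \left(\left(-2\right) \left(-4\right) - 84\right)}{3} = \frac{14 \left(8 - 84\right)}{3} = \frac{14}{3} \left(-76\right) = - \frac{1064}{3}$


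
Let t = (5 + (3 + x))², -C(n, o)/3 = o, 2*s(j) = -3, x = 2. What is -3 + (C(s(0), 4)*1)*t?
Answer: -1203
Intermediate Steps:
s(j) = -3/2 (s(j) = (½)*(-3) = -3/2)
C(n, o) = -3*o
t = 100 (t = (5 + (3 + 2))² = (5 + 5)² = 10² = 100)
-3 + (C(s(0), 4)*1)*t = -3 + (-3*4*1)*100 = -3 - 12*1*100 = -3 - 12*100 = -3 - 1200 = -1203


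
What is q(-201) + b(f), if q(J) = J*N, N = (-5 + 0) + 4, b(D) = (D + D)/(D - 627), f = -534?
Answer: 78143/387 ≈ 201.92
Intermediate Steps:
b(D) = 2*D/(-627 + D) (b(D) = (2*D)/(-627 + D) = 2*D/(-627 + D))
N = -1 (N = -5 + 4 = -1)
q(J) = -J (q(J) = J*(-1) = -J)
q(-201) + b(f) = -1*(-201) + 2*(-534)/(-627 - 534) = 201 + 2*(-534)/(-1161) = 201 + 2*(-534)*(-1/1161) = 201 + 356/387 = 78143/387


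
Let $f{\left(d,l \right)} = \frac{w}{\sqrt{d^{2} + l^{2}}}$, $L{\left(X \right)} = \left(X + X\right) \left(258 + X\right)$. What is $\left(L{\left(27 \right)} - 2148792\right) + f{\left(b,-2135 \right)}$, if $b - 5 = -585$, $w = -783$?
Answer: $-2133402 - \frac{783 \sqrt{195785}}{978925} \approx -2.1334 \cdot 10^{6}$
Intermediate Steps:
$b = -580$ ($b = 5 - 585 = -580$)
$L{\left(X \right)} = 2 X \left(258 + X\right)$
$f{\left(d,l \right)} = - \frac{783}{\sqrt{d^{2} + l^{2}}}$
$\left(L{\left(27 \right)} - 2148792\right) + f{\left(b,-2135 \right)} = \left(2 \cdot 27 \left(258 + 27\right) - 2148792\right) - \frac{783}{\sqrt{\left(-580\right)^{2} + \left(-2135\right)^{2}}} = \left(2 \cdot 27 \cdot 285 - 2148792\right) - \frac{783}{\sqrt{336400 + 4558225}} = \left(15390 - 2148792\right) - \frac{783}{5 \sqrt{195785}} = -2133402 - 783 \frac{\sqrt{195785}}{978925} = -2133402 - \frac{783 \sqrt{195785}}{978925}$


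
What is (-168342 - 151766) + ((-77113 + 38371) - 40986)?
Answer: -399836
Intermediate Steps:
(-168342 - 151766) + ((-77113 + 38371) - 40986) = -320108 + (-38742 - 40986) = -320108 - 79728 = -399836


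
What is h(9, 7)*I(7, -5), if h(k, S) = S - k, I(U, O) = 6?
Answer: -12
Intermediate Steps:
h(9, 7)*I(7, -5) = (7 - 1*9)*6 = (7 - 9)*6 = -2*6 = -12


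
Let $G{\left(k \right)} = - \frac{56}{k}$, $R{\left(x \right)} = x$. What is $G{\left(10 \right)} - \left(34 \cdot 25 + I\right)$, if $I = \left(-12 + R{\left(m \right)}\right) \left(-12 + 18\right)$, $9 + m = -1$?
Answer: $- \frac{3618}{5} \approx -723.6$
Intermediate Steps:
$m = -10$ ($m = -9 - 1 = -10$)
$I = -132$ ($I = \left(-12 - 10\right) \left(-12 + 18\right) = \left(-22\right) 6 = -132$)
$G{\left(10 \right)} - \left(34 \cdot 25 + I\right) = - \frac{56}{10} - \left(34 \cdot 25 - 132\right) = \left(-56\right) \frac{1}{10} - \left(850 - 132\right) = - \frac{28}{5} - 718 = - \frac{3618}{5}$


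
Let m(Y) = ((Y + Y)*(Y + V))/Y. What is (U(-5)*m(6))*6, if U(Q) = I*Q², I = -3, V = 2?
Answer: -7200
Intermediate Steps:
m(Y) = 4 + 2*Y (m(Y) = ((Y + Y)*(Y + 2))/Y = ((2*Y)*(2 + Y))/Y = (2*Y*(2 + Y))/Y = 4 + 2*Y)
U(Q) = -3*Q²
(U(-5)*m(6))*6 = ((-3*(-5)²)*(4 + 2*6))*6 = ((-3*25)*(4 + 12))*6 = -75*16*6 = -1200*6 = -7200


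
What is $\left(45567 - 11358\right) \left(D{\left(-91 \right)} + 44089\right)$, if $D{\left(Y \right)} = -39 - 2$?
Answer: $1506838032$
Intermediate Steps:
$D{\left(Y \right)} = -41$ ($D{\left(Y \right)} = -39 - 2 = -41$)
$\left(45567 - 11358\right) \left(D{\left(-91 \right)} + 44089\right) = \left(45567 - 11358\right) \left(-41 + 44089\right) = 34209 \cdot 44048 = 1506838032$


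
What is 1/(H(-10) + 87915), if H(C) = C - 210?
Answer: 1/87695 ≈ 1.1403e-5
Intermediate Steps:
H(C) = -210 + C
1/(H(-10) + 87915) = 1/((-210 - 10) + 87915) = 1/(-220 + 87915) = 1/87695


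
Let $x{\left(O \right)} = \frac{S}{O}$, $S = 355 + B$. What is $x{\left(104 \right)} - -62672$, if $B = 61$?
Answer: $62676$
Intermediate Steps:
$S = 416$ ($S = 355 + 61 = 416$)
$x{\left(O \right)} = \frac{416}{O}$
$x{\left(104 \right)} - -62672 = \frac{416}{104} - -62672 = 416 \cdot \frac{1}{104} + 62672 = 4 + 62672 = 62676$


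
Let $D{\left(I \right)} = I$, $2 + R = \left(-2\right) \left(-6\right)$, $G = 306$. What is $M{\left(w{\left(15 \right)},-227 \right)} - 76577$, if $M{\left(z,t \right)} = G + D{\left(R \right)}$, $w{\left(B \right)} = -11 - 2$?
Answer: $-76261$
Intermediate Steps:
$R = 10$ ($R = -2 - -12 = -2 + 12 = 10$)
$w{\left(B \right)} = -13$ ($w{\left(B \right)} = -11 - 2 = -13$)
$M{\left(z,t \right)} = 316$ ($M{\left(z,t \right)} = 306 + 10 = 316$)
$M{\left(w{\left(15 \right)},-227 \right)} - 76577 = 316 - 76577 = -76261$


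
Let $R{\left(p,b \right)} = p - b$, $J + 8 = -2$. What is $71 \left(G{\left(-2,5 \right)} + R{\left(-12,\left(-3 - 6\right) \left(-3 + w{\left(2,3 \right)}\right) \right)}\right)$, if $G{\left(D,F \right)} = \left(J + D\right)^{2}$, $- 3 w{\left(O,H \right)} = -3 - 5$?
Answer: $9159$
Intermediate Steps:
$J = -10$ ($J = -8 - 2 = -10$)
$w{\left(O,H \right)} = \frac{8}{3}$ ($w{\left(O,H \right)} = - \frac{-3 - 5}{3} = \left(- \frac{1}{3}\right) \left(-8\right) = \frac{8}{3}$)
$G{\left(D,F \right)} = \left(-10 + D\right)^{2}$
$71 \left(G{\left(-2,5 \right)} + R{\left(-12,\left(-3 - 6\right) \left(-3 + w{\left(2,3 \right)}\right) \right)}\right) = 71 \left(\left(-10 - 2\right)^{2} - \left(12 + \left(-3 - 6\right) \left(-3 + \frac{8}{3}\right)\right)\right) = 71 \left(\left(-12\right)^{2} - \left(12 - -3\right)\right) = 71 \left(144 - 15\right) = 71 \cdot 129 = 9159$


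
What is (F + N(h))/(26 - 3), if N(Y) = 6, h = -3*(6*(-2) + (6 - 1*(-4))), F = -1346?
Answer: -1340/23 ≈ -58.261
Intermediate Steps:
h = 6 (h = -3*(-12 + (6 + 4)) = -3*(-12 + 10) = -3*(-2) = 6)
(F + N(h))/(26 - 3) = (-1346 + 6)/(26 - 3) = -1340/23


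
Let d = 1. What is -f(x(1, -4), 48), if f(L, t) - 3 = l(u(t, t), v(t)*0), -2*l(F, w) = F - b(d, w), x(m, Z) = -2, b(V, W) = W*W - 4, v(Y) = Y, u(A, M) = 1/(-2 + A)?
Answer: -91/92 ≈ -0.98913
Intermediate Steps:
b(V, W) = -4 + W² (b(V, W) = W² - 4 = -4 + W²)
l(F, w) = -2 + w²/2 - F/2 (l(F, w) = -(F - (-4 + w²))/2 = -(F + (4 - w²))/2 = -(4 + F - w²)/2 = -2 + w²/2 - F/2)
f(L, t) = 1 - 1/(2*(-2 + t)) (f(L, t) = 3 + (-2 + (t*0)²/2 - 1/(2*(-2 + t))) = 3 + (-2 + (½)*0² - 1/(2*(-2 + t))) = 3 + (-2 + (½)*0 - 1/(2*(-2 + t))) = 3 + (-2 + 0 - 1/(2*(-2 + t))) = 3 + (-2 - 1/(2*(-2 + t))) = 1 - 1/(2*(-2 + t)))
-f(x(1, -4), 48) = -(-5/2 + 48)/(-2 + 48) = -91/(46*2) = -1*91/92 = -91/92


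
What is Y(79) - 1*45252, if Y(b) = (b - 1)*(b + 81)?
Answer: -32772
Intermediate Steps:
Y(b) = (-1 + b)*(81 + b)
Y(79) - 1*45252 = (-81 + 79**2 + 80*79) - 1*45252 = (-81 + 6241 + 6320) - 45252 = 12480 - 45252 = -32772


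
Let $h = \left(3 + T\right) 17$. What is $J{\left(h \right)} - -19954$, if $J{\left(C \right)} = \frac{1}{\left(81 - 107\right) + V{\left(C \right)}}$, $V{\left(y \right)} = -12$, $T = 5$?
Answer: $\frac{758251}{38} \approx 19954.0$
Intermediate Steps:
$h = 136$ ($h = \left(3 + 5\right) 17 = 8 \cdot 17 = 136$)
$J{\left(C \right)} = - \frac{1}{38}$ ($J{\left(C \right)} = \frac{1}{\left(81 - 107\right) - 12} = \frac{1}{-26 - 12} = \frac{1}{-38} = - \frac{1}{38}$)
$J{\left(h \right)} - -19954 = - \frac{1}{38} - -19954 = - \frac{1}{38} + 19954 = \frac{758251}{38}$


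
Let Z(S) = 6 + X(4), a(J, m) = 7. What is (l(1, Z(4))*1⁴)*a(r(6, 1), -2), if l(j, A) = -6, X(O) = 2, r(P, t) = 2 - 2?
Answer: -42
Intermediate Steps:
r(P, t) = 0
Z(S) = 8 (Z(S) = 6 + 2 = 8)
(l(1, Z(4))*1⁴)*a(r(6, 1), -2) = -6*1⁴*7 = -6*1*7 = -6*7 = -42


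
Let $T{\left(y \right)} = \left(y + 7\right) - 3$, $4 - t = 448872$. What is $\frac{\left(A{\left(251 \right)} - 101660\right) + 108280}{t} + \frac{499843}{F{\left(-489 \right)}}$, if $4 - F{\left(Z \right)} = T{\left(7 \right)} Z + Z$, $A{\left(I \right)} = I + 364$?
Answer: $\frac{56080260951}{658938224} \approx 85.107$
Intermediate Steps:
$t = -448868$ ($t = 4 - 448872 = -448868$)
$T{\left(y \right)} = 4 + y$ ($T{\left(y \right)} = \left(7 + y\right) - 3 = 4 + y$)
$A{\left(I \right)} = 364 + I$
$F{\left(Z \right)} = 4 - 12 Z$ ($F{\left(Z \right)} = 4 - \left(\left(4 + 7\right) Z + Z\right) = 4 - \left(11 Z + Z\right) = 4 - 12 Z$)
$\frac{\left(A{\left(251 \right)} - 101660\right) + 108280}{t} + \frac{499843}{F{\left(-489 \right)}} = \frac{\left(\left(364 + 251\right) - 101660\right) + 108280}{-448868} + \frac{499843}{4 - -5868} = \left(\left(615 - 101660\right) + 108280\right) \left(- \frac{1}{448868}\right) + \frac{499843}{4 + 5868} = \left(-101045 + 108280\right) \left(- \frac{1}{448868}\right) + \frac{499843}{5872} = 7235 \left(- \frac{1}{448868}\right) + 499843 \cdot \frac{1}{5872} = - \frac{7235}{448868} + \frac{499843}{5872} = \frac{56080260951}{658938224}$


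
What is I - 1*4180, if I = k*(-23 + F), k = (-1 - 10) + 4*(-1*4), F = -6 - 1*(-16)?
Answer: -3829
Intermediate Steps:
F = 10 (F = -6 + 16 = 10)
k = -27 (k = -11 + 4*(-4) = -11 - 16 = -27)
I = 351 (I = -27*(-23 + 10) = -27*(-13) = 351)
I - 1*4180 = 351 - 1*4180 = 351 - 4180 = -3829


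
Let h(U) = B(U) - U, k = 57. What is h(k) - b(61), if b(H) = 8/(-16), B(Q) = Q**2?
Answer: 6385/2 ≈ 3192.5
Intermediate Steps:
h(U) = U**2 - U
b(H) = -1/2 (b(H) = 8*(-1/16) = -1/2)
h(k) - b(61) = 57*(-1 + 57) - 1*(-1/2) = 57*56 + 1/2 = 3192 + 1/2 = 6385/2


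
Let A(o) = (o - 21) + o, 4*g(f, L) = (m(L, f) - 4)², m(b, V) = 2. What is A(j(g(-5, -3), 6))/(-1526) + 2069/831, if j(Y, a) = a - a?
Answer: 453535/181158 ≈ 2.5035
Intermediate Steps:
g(f, L) = 1 (g(f, L) = (2 - 4)²/4 = (¼)*(-2)² = (¼)*4 = 1)
j(Y, a) = 0
A(o) = -21 + 2*o (A(o) = (-21 + o) + o = -21 + 2*o)
A(j(g(-5, -3), 6))/(-1526) + 2069/831 = (-21 + 2*0)/(-1526) + 2069/831 = (-21 + 0)*(-1/1526) + 2069*(1/831) = -21*(-1/1526) + 2069/831 = 3/218 + 2069/831 = 453535/181158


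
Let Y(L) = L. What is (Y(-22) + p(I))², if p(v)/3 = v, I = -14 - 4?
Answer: 5776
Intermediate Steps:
I = -18
p(v) = 3*v
(Y(-22) + p(I))² = (-22 + 3*(-18))² = (-22 - 54)² = (-76)² = 5776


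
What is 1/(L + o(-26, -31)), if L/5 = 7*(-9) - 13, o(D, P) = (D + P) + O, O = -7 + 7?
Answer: -1/437 ≈ -0.0022883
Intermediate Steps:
O = 0
o(D, P) = D + P (o(D, P) = (D + P) + 0 = D + P)
L = -380 (L = 5*(7*(-9) - 13) = 5*(-63 - 13) = 5*(-76) = -380)
1/(L + o(-26, -31)) = 1/(-380 + (-26 - 31)) = 1/(-380 - 57) = 1/(-437) = -1/437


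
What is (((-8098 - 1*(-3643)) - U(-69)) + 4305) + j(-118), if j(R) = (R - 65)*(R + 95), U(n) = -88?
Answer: 4147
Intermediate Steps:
j(R) = (-65 + R)*(95 + R)
(((-8098 - 1*(-3643)) - U(-69)) + 4305) + j(-118) = (((-8098 - 1*(-3643)) - 1*(-88)) + 4305) + (-6175 + (-118)**2 + 30*(-118)) = (((-8098 + 3643) + 88) + 4305) + (-6175 + 13924 - 3540) = ((-4455 + 88) + 4305) + 4209 = (-4367 + 4305) + 4209 = -62 + 4209 = 4147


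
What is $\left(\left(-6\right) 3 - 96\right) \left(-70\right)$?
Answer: $7980$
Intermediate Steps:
$\left(\left(-6\right) 3 - 96\right) \left(-70\right) = \left(-18 - 96\right) \left(-70\right) = \left(-114\right) \left(-70\right) = 7980$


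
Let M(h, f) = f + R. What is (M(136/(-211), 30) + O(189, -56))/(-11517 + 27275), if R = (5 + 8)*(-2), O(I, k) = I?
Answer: 193/15758 ≈ 0.012248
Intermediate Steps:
R = -26 (R = 13*(-2) = -26)
M(h, f) = -26 + f (M(h, f) = f - 26 = -26 + f)
(M(136/(-211), 30) + O(189, -56))/(-11517 + 27275) = ((-26 + 30) + 189)/(-11517 + 27275) = (4 + 189)/15758 = 193*(1/15758) = 193/15758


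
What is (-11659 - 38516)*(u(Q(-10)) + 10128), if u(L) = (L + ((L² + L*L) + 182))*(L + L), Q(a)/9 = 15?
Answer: -498599913150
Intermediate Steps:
Q(a) = 135 (Q(a) = 9*15 = 135)
u(L) = 2*L*(182 + L + 2*L²) (u(L) = (L + ((L² + L²) + 182))*(2*L) = (L + (2*L² + 182))*(2*L) = (L + (182 + 2*L²))*(2*L) = (182 + L + 2*L²)*(2*L) = 2*L*(182 + L + 2*L²))
(-11659 - 38516)*(u(Q(-10)) + 10128) = (-11659 - 38516)*(2*135*(182 + 135 + 2*135²) + 10128) = -50175*(2*135*(182 + 135 + 2*18225) + 10128) = -50175*(2*135*(182 + 135 + 36450) + 10128) = -50175*(2*135*36767 + 10128) = -50175*(9927090 + 10128) = -50175*9937218 = -498599913150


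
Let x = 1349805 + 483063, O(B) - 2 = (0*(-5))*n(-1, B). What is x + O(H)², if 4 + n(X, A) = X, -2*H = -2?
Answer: 1832872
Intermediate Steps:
H = 1 (H = -½*(-2) = 1)
n(X, A) = -4 + X
O(B) = 2 (O(B) = 2 + (0*(-5))*(-4 - 1) = 2 + 0*(-5) = 2 + 0 = 2)
x = 1832868
x + O(H)² = 1832868 + 2² = 1832868 + 4 = 1832872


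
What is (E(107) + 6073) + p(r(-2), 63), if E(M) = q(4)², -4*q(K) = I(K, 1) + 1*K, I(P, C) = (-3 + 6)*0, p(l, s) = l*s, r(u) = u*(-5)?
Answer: 6704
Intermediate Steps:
r(u) = -5*u
I(P, C) = 0 (I(P, C) = 3*0 = 0)
q(K) = -K/4 (q(K) = -(0 + 1*K)/4 = -(0 + K)/4 = -K/4)
E(M) = 1 (E(M) = (-¼*4)² = (-1)² = 1)
(E(107) + 6073) + p(r(-2), 63) = (1 + 6073) - 5*(-2)*63 = 6074 + 10*63 = 6074 + 630 = 6704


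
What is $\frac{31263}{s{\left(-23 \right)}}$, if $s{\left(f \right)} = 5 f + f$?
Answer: $- \frac{10421}{46} \approx -226.54$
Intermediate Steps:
$s{\left(f \right)} = 6 f$
$\frac{31263}{s{\left(-23 \right)}} = \frac{31263}{6 \left(-23\right)} = \frac{31263}{-138} = 31263 \left(- \frac{1}{138}\right) = - \frac{10421}{46}$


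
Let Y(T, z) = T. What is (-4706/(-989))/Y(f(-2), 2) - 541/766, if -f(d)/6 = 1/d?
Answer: 1999649/2272722 ≈ 0.87985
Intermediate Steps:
f(d) = -6/d
(-4706/(-989))/Y(f(-2), 2) - 541/766 = (-4706/(-989))/((-6/(-2))) - 541/766 = (-4706*(-1/989))/((-6*(-1/2))) - 541*1/766 = (4706/989)/3 - 541/766 = (4706/989)*(1/3) - 541/766 = 4706/2967 - 541/766 = 1999649/2272722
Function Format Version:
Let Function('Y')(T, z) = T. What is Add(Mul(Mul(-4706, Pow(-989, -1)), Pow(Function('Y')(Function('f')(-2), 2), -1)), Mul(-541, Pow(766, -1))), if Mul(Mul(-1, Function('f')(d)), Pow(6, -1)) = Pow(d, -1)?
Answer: Rational(1999649, 2272722) ≈ 0.87985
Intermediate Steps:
Function('f')(d) = Mul(-6, Pow(d, -1))
Add(Mul(Mul(-4706, Pow(-989, -1)), Pow(Function('Y')(Function('f')(-2), 2), -1)), Mul(-541, Pow(766, -1))) = Add(Mul(Mul(-4706, Pow(-989, -1)), Pow(Mul(-6, Pow(-2, -1)), -1)), Mul(-541, Pow(766, -1))) = Add(Mul(Mul(-4706, Rational(-1, 989)), Pow(Mul(-6, Rational(-1, 2)), -1)), Mul(-541, Rational(1, 766))) = Add(Mul(Rational(4706, 989), Pow(3, -1)), Rational(-541, 766)) = Add(Mul(Rational(4706, 989), Rational(1, 3)), Rational(-541, 766)) = Add(Rational(4706, 2967), Rational(-541, 766)) = Rational(1999649, 2272722)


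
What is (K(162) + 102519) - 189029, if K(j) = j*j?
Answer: -60266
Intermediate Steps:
K(j) = j²
(K(162) + 102519) - 189029 = (162² + 102519) - 189029 = (26244 + 102519) - 189029 = 128763 - 189029 = -60266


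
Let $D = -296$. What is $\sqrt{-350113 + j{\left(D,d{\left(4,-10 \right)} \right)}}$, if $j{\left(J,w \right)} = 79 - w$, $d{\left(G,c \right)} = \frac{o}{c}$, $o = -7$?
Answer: $\frac{i \sqrt{35003470}}{10} \approx 591.64 i$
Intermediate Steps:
$d{\left(G,c \right)} = - \frac{7}{c}$
$\sqrt{-350113 + j{\left(D,d{\left(4,-10 \right)} \right)}} = \sqrt{-350113 + \left(79 - - \frac{7}{-10}\right)} = \sqrt{-350113 + \left(79 - \left(-7\right) \left(- \frac{1}{10}\right)\right)} = \sqrt{-350113 + \left(79 - \frac{7}{10}\right)} = \sqrt{-350113 + \frac{783}{10}} = \sqrt{- \frac{3500347}{10}} = \frac{i \sqrt{35003470}}{10}$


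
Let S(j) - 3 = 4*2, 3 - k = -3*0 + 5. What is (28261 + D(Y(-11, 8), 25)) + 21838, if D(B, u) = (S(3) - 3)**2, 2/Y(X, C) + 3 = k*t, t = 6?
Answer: 50163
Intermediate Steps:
k = -2 (k = 3 - (-3*0 + 5) = 3 - (0 + 5) = 3 - 1*5 = 3 - 5 = -2)
S(j) = 11 (S(j) = 3 + 4*2 = 3 + 8 = 11)
Y(X, C) = -2/15 (Y(X, C) = 2/(-3 - 2*6) = 2/(-3 - 12) = 2/(-15) = 2*(-1/15) = -2/15)
D(B, u) = 64 (D(B, u) = (11 - 3)**2 = 8**2 = 64)
(28261 + D(Y(-11, 8), 25)) + 21838 = (28261 + 64) + 21838 = 28325 + 21838 = 50163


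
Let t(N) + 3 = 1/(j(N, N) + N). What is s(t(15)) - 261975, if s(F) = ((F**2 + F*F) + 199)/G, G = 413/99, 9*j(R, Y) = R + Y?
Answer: -29747920458/113575 ≈ -2.6192e+5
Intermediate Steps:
j(R, Y) = R/9 + Y/9 (j(R, Y) = (R + Y)/9 = R/9 + Y/9)
G = 413/99 (G = 413*(1/99) = 413/99 ≈ 4.1717)
t(N) = -3 + 9/(11*N) (t(N) = -3 + 1/((N/9 + N/9) + N) = -3 + 1/(2*N/9 + N) = -3 + 1/(11*N/9) = -3 + 9/(11*N))
s(F) = 19701/413 + 198*F**2/413 (s(F) = ((F**2 + F*F) + 199)/(413/99) = ((F**2 + F**2) + 199)*(99/413) = (2*F**2 + 199)*(99/413) = (199 + 2*F**2)*(99/413) = 19701/413 + 198*F**2/413)
s(t(15)) - 261975 = (19701/413 + 198*(-3 + (9/11)/15)**2/413) - 261975 = (19701/413 + 198*(-3 + (9/11)*(1/15))**2/413) - 261975 = (19701/413 + 198*(-3 + 3/55)**2/413) - 261975 = (19701/413 + 198*(-162/55)**2/413) - 261975 = (19701/413 + (198/413)*(26244/3025)) - 261975 = (19701/413 + 472392/113575) - 261975 = 5890167/113575 - 261975 = -29747920458/113575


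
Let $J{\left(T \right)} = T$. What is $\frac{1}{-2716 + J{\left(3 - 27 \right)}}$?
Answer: $- \frac{1}{2740} \approx -0.00036496$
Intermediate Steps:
$\frac{1}{-2716 + J{\left(3 - 27 \right)}} = \frac{1}{-2716 + \left(3 - 27\right)} = \frac{1}{-2716 - 24} = \frac{1}{-2740} = - \frac{1}{2740}$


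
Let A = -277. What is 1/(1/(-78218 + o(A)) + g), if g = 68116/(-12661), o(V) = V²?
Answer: -18852229/101437385 ≈ -0.18585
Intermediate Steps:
g = -68116/12661 (g = 68116*(-1/12661) = -68116/12661 ≈ -5.3800)
1/(1/(-78218 + o(A)) + g) = 1/(1/(-78218 + (-277)²) - 68116/12661) = 1/(1/(-78218 + 76729) - 68116/12661) = 1/(1/(-1489) - 68116/12661) = 1/(-1/1489 - 68116/12661) = 1/(-101437385/18852229) = -18852229/101437385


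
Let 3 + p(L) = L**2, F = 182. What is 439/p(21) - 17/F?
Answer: 18113/19929 ≈ 0.90888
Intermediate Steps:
p(L) = -3 + L**2
439/p(21) - 17/F = 439/(-3 + 21**2) - 17/182 = 439/(-3 + 441) - 17*1/182 = 439/438 - 17/182 = 18113/19929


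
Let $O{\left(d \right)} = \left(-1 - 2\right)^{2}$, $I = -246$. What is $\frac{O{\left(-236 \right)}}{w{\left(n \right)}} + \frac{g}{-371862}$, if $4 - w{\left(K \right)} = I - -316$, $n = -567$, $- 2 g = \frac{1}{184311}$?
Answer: $- \frac{205614771235}{1507841655804} \approx -0.13636$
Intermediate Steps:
$g = - \frac{1}{368622}$ ($g = - \frac{1}{2 \cdot 184311} = \left(- \frac{1}{2}\right) \frac{1}{184311} = - \frac{1}{368622} \approx -2.7128 \cdot 10^{-6}$)
$O{\left(d \right)} = 9$ ($O{\left(d \right)} = \left(-3\right)^{2} = 9$)
$w{\left(K \right)} = -66$ ($w{\left(K \right)} = 4 - \left(-246 - -316\right) = 4 - \left(-246 + 316\right) = 4 - 70 = -66$)
$\frac{O{\left(-236 \right)}}{w{\left(n \right)}} + \frac{g}{-371862} = \frac{9}{-66} - \frac{1}{368622 \left(-371862\right)} = 9 \left(- \frac{1}{66}\right) - - \frac{1}{137076514164} = - \frac{3}{22} + \frac{1}{137076514164} = - \frac{205614771235}{1507841655804}$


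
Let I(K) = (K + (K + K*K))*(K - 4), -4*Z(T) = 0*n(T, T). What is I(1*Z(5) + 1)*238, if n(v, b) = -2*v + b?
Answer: -2142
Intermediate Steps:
n(v, b) = b - 2*v
Z(T) = 0 (Z(T) = -0*(T - 2*T) = -0*(-T) = -¼*0 = 0)
I(K) = (-4 + K)*(K² + 2*K) (I(K) = (K + (K + K²))*(-4 + K) = (K² + 2*K)*(-4 + K) = (-4 + K)*(K² + 2*K))
I(1*Z(5) + 1)*238 = ((1*0 + 1)*(-8 + (1*0 + 1)² - 2*(1*0 + 1)))*238 = ((0 + 1)*(-8 + (0 + 1)² - 2*(0 + 1)))*238 = (1*(-8 + 1² - 2*1))*238 = (1*(-8 + 1 - 2))*238 = (1*(-9))*238 = -9*238 = -2142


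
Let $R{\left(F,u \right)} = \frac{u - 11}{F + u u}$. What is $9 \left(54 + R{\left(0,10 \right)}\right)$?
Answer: $\frac{48591}{100} \approx 485.91$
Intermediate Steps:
$R{\left(F,u \right)} = \frac{-11 + u}{F + u^{2}}$
$9 \left(54 + R{\left(0,10 \right)}\right) = 9 \left(54 + \frac{-11 + 10}{0 + 10^{2}}\right) = 9 \left(54 + \frac{1}{0 + 100} \left(-1\right)\right) = 9 \left(54 + \frac{1}{100} \left(-1\right)\right) = 9 \left(54 - \frac{1}{100}\right) = 9 \cdot \frac{5399}{100} = \frac{48591}{100}$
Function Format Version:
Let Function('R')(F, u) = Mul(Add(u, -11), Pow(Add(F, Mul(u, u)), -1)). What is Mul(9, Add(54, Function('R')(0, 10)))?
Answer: Rational(48591, 100) ≈ 485.91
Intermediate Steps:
Function('R')(F, u) = Mul(Pow(Add(F, Pow(u, 2)), -1), Add(-11, u)) (Function('R')(F, u) = Mul(Add(-11, u), Pow(Add(F, Pow(u, 2)), -1)) = Mul(Pow(Add(F, Pow(u, 2)), -1), Add(-11, u)))
Mul(9, Add(54, Function('R')(0, 10))) = Mul(9, Add(54, Mul(Pow(Add(0, Pow(10, 2)), -1), Add(-11, 10)))) = Mul(9, Add(54, Mul(Pow(Add(0, 100), -1), -1))) = Mul(9, Add(54, Mul(Pow(100, -1), -1))) = Mul(9, Add(54, Mul(Rational(1, 100), -1))) = Mul(9, Add(54, Rational(-1, 100))) = Mul(9, Rational(5399, 100)) = Rational(48591, 100)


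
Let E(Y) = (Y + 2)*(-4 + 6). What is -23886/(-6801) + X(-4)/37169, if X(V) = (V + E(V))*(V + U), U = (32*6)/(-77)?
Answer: 22796415506/6488183471 ≈ 3.5135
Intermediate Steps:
U = -192/77 (U = 192*(-1/77) = -192/77 ≈ -2.4935)
E(Y) = 4 + 2*Y (E(Y) = (2 + Y)*2 = 4 + 2*Y)
X(V) = (4 + 3*V)*(-192/77 + V) (X(V) = (V + (4 + 2*V))*(V - 192/77) = (4 + 3*V)*(-192/77 + V))
-23886/(-6801) + X(-4)/37169 = -23886/(-6801) + (-768/77 + 3*(-4)² - 268/77*(-4))/37169 = -23886*(-1/6801) + (-768/77 + 3*16 + 1072/77)*(1/37169) = 7962/2267 + (-768/77 + 48 + 1072/77)*(1/37169) = 7962/2267 + (4000/77)*(1/37169) = 7962/2267 + 4000/2862013 = 22796415506/6488183471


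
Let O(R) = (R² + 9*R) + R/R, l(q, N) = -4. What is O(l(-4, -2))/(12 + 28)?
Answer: -19/40 ≈ -0.47500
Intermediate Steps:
O(R) = 1 + R² + 9*R (O(R) = (R² + 9*R) + 1 = 1 + R² + 9*R)
O(l(-4, -2))/(12 + 28) = (1 + (-4)² + 9*(-4))/(12 + 28) = (1 + 16 - 36)/40 = -19*1/40 = -19/40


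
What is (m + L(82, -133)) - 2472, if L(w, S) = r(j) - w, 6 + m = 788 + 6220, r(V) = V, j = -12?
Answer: 4436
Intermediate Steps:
m = 7002 (m = -6 + (788 + 6220) = -6 + 7008 = 7002)
L(w, S) = -12 - w
(m + L(82, -133)) - 2472 = (7002 + (-12 - 1*82)) - 2472 = (7002 + (-12 - 82)) - 2472 = (7002 - 94) - 2472 = 6908 - 2472 = 4436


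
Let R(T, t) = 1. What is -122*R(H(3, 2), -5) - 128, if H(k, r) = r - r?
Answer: -250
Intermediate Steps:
H(k, r) = 0
-122*R(H(3, 2), -5) - 128 = -122*1 - 128 = -122 - 128 = -250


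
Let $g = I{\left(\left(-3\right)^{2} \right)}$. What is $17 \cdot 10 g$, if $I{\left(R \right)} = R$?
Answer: $1530$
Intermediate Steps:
$g = 9$ ($g = \left(-3\right)^{2} = 9$)
$17 \cdot 10 g = 17 \cdot 10 \cdot 9 = 170 \cdot 9 = 1530$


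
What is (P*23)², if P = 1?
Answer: 529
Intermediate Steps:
(P*23)² = (1*23)² = 23² = 529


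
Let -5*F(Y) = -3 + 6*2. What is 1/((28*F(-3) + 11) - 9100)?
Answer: -5/45697 ≈ -0.00010942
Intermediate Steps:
F(Y) = -9/5 (F(Y) = -(-3 + 6*2)/5 = -(-3 + 12)/5 = -1/5*9 = -9/5)
1/((28*F(-3) + 11) - 9100) = 1/((28*(-9/5) + 11) - 9100) = 1/((-252/5 + 11) - 9100) = 1/(-197/5 - 9100) = 1/(-45697/5) = -5/45697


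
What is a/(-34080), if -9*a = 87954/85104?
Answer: 14659/4350516480 ≈ 3.3695e-6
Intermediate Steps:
a = -14659/127656 (a = -29318/(3*85104) = -⅑*14659/14184 = -14659/127656 ≈ -0.11483)
a/(-34080) = -14659/127656/(-34080) = -14659/127656*(-1/34080) = 14659/4350516480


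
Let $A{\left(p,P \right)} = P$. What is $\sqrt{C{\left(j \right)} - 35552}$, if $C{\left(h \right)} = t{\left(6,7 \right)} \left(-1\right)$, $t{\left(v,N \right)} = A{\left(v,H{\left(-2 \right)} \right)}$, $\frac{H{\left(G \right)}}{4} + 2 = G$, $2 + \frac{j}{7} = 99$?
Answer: $4 i \sqrt{2221} \approx 188.51 i$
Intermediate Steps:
$j = 679$ ($j = -14 + 7 \cdot 99 = -14 + 693 = 679$)
$H{\left(G \right)} = -8 + 4 G$
$t{\left(v,N \right)} = -16$ ($t{\left(v,N \right)} = -8 + 4 \left(-2\right) = -8 - 8 = -16$)
$C{\left(h \right)} = 16$ ($C{\left(h \right)} = \left(-16\right) \left(-1\right) = 16$)
$\sqrt{C{\left(j \right)} - 35552} = \sqrt{16 - 35552} = \sqrt{-35536} = 4 i \sqrt{2221}$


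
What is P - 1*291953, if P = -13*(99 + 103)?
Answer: -294579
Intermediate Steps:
P = -2626 (P = -13*202 = -2626)
P - 1*291953 = -2626 - 1*291953 = -2626 - 291953 = -294579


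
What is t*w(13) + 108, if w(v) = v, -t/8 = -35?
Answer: 3748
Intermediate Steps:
t = 280 (t = -8*(-35) = 280)
t*w(13) + 108 = 280*13 + 108 = 3640 + 108 = 3748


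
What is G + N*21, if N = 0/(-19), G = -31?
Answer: -31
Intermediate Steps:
N = 0 (N = 0*(-1/19) = 0)
G + N*21 = -31 + 0*21 = -31 + 0 = -31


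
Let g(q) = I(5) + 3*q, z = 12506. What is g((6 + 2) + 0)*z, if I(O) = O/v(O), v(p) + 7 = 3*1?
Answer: 569023/2 ≈ 2.8451e+5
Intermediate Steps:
v(p) = -4 (v(p) = -7 + 3*1 = -7 + 3 = -4)
I(O) = -O/4 (I(O) = O/(-4) = O*(-¼) = -O/4)
g(q) = -5/4 + 3*q (g(q) = -¼*5 + 3*q = -5/4 + 3*q)
g((6 + 2) + 0)*z = (-5/4 + 3*((6 + 2) + 0))*12506 = (-5/4 + 3*(8 + 0))*12506 = (-5/4 + 3*8)*12506 = (-5/4 + 24)*12506 = (91/4)*12506 = 569023/2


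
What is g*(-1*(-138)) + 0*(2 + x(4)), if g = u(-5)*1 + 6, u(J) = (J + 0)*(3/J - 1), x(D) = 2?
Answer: 1932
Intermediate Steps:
u(J) = J*(-1 + 3/J)
g = 14 (g = (3 - 1*(-5))*1 + 6 = (3 + 5)*1 + 6 = 8*1 + 6 = 8 + 6 = 14)
g*(-1*(-138)) + 0*(2 + x(4)) = 14*(-1*(-138)) + 0*(2 + 2) = 14*138 + 0*4 = 1932 + 0 = 1932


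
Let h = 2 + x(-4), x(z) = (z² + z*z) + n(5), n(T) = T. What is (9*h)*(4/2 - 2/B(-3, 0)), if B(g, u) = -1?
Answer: 1404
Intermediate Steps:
x(z) = 5 + 2*z² (x(z) = (z² + z*z) + 5 = (z² + z²) + 5 = 2*z² + 5 = 5 + 2*z²)
h = 39 (h = 2 + (5 + 2*(-4)²) = 2 + (5 + 2*16) = 2 + (5 + 32) = 2 + 37 = 39)
(9*h)*(4/2 - 2/B(-3, 0)) = (9*39)*(4/2 - 2/(-1)) = 351*(4*(½) - 2*(-1)) = 351*(2 + 2) = 351*4 = 1404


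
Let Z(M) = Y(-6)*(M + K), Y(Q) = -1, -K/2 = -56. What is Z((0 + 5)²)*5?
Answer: -685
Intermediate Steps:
K = 112 (K = -2*(-56) = 112)
Z(M) = -112 - M (Z(M) = -(M + 112) = -(112 + M) = -112 - M)
Z((0 + 5)²)*5 = (-112 - (0 + 5)²)*5 = (-112 - 1*5²)*5 = (-112 - 1*25)*5 = (-112 - 25)*5 = -137*5 = -685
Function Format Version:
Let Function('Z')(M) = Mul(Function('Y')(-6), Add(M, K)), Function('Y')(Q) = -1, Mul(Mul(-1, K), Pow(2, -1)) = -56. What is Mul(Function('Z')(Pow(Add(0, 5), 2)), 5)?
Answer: -685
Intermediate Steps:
K = 112 (K = Mul(-2, -56) = 112)
Function('Z')(M) = Add(-112, Mul(-1, M)) (Function('Z')(M) = Mul(-1, Add(M, 112)) = Mul(-1, Add(112, M)) = Add(-112, Mul(-1, M)))
Mul(Function('Z')(Pow(Add(0, 5), 2)), 5) = Mul(Add(-112, Mul(-1, Pow(Add(0, 5), 2))), 5) = Mul(Add(-112, Mul(-1, Pow(5, 2))), 5) = Mul(Add(-112, Mul(-1, 25)), 5) = Mul(Add(-112, -25), 5) = Mul(-137, 5) = -685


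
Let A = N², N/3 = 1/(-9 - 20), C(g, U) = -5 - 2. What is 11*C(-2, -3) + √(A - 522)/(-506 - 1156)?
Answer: -77 - I*√48777/16066 ≈ -77.0 - 0.013747*I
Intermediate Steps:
C(g, U) = -7
N = -3/29 (N = 3/(-9 - 20) = 3/(-29) = 3*(-1/29) = -3/29 ≈ -0.10345)
A = 9/841 (A = (-3/29)² = 9/841 ≈ 0.010702)
11*C(-2, -3) + √(A - 522)/(-506 - 1156) = 11*(-7) + √(9/841 - 522)/(-506 - 1156) = -77 + √(-438993/841)/(-1662) = -77 - I*√48777/16066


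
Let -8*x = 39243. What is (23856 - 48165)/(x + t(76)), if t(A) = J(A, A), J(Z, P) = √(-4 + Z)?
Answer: 847962744/171112049 + 1037184*√2/171112049 ≈ 4.9642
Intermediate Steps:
x = -39243/8 (x = -⅛*39243 = -39243/8 ≈ -4905.4)
t(A) = √(-4 + A)
(23856 - 48165)/(x + t(76)) = (23856 - 48165)/(-39243/8 + √(-4 + 76)) = -24309/(-39243/8 + √72) = -24309/(-39243/8 + 6*√2)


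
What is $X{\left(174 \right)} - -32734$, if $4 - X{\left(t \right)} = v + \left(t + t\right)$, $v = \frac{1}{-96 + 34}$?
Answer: $\frac{2008181}{62} \approx 32390.0$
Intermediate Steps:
$v = - \frac{1}{62}$ ($v = \frac{1}{-62} = - \frac{1}{62} \approx -0.016129$)
$X{\left(t \right)} = \frac{249}{62} - 2 t$ ($X{\left(t \right)} = 4 - \left(- \frac{1}{62} + \left(t + t\right)\right) = 4 - \left(- \frac{1}{62} + 2 t\right) = \frac{249}{62} - 2 t$)
$X{\left(174 \right)} - -32734 = \left(\frac{249}{62} - 348\right) - -32734 = \left(\frac{249}{62} - 348\right) + 32734 = - \frac{21327}{62} + 32734 = \frac{2008181}{62}$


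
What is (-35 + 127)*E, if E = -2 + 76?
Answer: 6808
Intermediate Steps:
E = 74
(-35 + 127)*E = (-35 + 127)*74 = 92*74 = 6808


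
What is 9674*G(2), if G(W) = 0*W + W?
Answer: 19348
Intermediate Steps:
G(W) = W (G(W) = 0 + W = W)
9674*G(2) = 9674*2 = 19348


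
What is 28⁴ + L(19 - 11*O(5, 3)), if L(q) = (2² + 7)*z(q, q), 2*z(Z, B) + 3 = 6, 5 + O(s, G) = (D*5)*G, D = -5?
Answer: 1229345/2 ≈ 6.1467e+5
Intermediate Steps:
O(s, G) = -5 - 25*G (O(s, G) = -5 + (-5*5)*G = -5 - 25*G)
z(Z, B) = 3/2 (z(Z, B) = -3/2 + (½)*6 = -3/2 + 3 = 3/2)
L(q) = 33/2 (L(q) = (2² + 7)*(3/2) = (4 + 7)*(3/2) = 11*(3/2) = 33/2)
28⁴ + L(19 - 11*O(5, 3)) = 28⁴ + 33/2 = 614656 + 33/2 = 1229345/2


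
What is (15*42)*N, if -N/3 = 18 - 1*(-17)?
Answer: -66150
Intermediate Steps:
N = -105 (N = -3*(18 - 1*(-17)) = -3*(18 + 17) = -3*35 = -105)
(15*42)*N = (15*42)*(-105) = 630*(-105) = -66150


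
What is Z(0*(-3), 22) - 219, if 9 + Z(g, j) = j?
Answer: -206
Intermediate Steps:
Z(g, j) = -9 + j
Z(0*(-3), 22) - 219 = (-9 + 22) - 219 = 13 - 219 = -206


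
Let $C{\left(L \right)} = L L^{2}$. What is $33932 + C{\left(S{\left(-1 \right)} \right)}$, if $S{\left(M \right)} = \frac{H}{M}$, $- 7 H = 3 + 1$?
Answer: $\frac{11638740}{343} \approx 33932.0$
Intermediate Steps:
$H = - \frac{4}{7}$ ($H = - \frac{3 + 1}{7} = \left(- \frac{1}{7}\right) 4 = - \frac{4}{7} \approx -0.57143$)
$S{\left(M \right)} = - \frac{4}{7 M}$
$C{\left(L \right)} = L^{3}$
$33932 + C{\left(S{\left(-1 \right)} \right)} = 33932 + \left(- \frac{4}{7 \left(-1\right)}\right)^{3} = 33932 + \left(\left(- \frac{4}{7}\right) \left(-1\right)\right)^{3} = 33932 + \left(\frac{4}{7}\right)^{3} = 33932 + \frac{64}{343} = \frac{11638740}{343}$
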